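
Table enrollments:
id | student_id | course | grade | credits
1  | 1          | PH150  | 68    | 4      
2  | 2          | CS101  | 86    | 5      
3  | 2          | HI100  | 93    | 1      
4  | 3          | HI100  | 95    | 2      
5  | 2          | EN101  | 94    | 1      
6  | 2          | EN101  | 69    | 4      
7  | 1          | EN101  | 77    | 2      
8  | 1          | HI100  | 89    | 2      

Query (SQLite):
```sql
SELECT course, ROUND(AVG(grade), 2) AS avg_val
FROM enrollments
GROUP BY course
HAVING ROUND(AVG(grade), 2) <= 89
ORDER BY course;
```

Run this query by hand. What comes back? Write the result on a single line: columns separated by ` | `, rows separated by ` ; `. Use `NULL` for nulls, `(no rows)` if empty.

CS101 | 86 ; EN101 | 80 ; PH150 | 68

Partition enrollments by course; compute ROUND(AVG(grade), 2) within each group.
HAVING: keep groups where ROUND(AVG(grade), 2) <= 89.
  CS101: ids {2} → ROUND(AVG(grade), 2)=86
  EN101: ids {5, 6, 7} → ROUND(AVG(grade), 2)=80
  HI100: ids {3, 4, 8} → ROUND(AVG(grade), 2)=92.33
  PH150: ids {1} → ROUND(AVG(grade), 2)=68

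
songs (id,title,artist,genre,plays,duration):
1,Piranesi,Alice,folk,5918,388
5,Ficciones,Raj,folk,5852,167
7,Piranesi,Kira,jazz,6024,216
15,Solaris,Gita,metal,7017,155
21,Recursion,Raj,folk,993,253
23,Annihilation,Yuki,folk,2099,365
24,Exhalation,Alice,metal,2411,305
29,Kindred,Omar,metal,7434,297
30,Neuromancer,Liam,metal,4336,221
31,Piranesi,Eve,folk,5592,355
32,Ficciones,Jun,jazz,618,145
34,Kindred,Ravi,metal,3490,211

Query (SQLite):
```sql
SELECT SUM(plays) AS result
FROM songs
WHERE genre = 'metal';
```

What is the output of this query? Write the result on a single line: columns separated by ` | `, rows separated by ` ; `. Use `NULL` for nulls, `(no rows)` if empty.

Rows where genre='metal' → plays values: [7017, 2411, 7434, 4336, 3490].
SUM of non-NULL values = 24688.

24688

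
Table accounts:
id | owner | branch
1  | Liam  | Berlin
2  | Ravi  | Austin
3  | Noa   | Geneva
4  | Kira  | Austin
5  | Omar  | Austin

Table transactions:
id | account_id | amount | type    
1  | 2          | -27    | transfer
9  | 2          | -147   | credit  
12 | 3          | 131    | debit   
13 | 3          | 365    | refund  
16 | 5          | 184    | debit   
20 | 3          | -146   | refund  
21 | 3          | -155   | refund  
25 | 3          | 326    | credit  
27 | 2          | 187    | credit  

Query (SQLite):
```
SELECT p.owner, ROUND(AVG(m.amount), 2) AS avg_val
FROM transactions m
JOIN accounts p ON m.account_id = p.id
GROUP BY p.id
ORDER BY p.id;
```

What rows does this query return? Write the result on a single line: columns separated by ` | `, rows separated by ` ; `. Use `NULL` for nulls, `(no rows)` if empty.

Ravi | 4.33 ; Noa | 104.2 ; Omar | 184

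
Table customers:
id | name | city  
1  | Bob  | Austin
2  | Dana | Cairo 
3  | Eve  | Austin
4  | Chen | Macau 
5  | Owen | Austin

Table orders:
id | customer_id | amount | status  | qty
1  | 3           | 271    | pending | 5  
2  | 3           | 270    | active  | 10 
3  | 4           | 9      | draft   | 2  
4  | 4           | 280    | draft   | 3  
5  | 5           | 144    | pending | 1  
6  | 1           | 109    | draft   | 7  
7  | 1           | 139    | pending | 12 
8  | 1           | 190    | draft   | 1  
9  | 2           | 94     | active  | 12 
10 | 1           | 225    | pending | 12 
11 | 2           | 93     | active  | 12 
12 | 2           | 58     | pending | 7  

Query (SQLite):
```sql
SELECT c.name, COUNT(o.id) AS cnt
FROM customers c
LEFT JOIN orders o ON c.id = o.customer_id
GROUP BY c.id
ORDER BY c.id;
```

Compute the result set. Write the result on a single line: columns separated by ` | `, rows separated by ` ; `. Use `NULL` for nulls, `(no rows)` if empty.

Bob | 4 ; Dana | 3 ; Eve | 2 ; Chen | 2 ; Owen | 1

LEFT JOIN keeps every customers row; unmatched ones get NULL for orders columns.
Group by customers.id and compute COUNT(o.id). COUNT(col) of an all-NULL group is 0.
  1: ids {6, 7, 8, 10} → COUNT(o.id)=4
  2: ids {9, 11, 12} → COUNT(o.id)=3
  3: ids {1, 2} → COUNT(o.id)=2
  4: ids {3, 4} → COUNT(o.id)=2
  5: ids {5} → COUNT(o.id)=1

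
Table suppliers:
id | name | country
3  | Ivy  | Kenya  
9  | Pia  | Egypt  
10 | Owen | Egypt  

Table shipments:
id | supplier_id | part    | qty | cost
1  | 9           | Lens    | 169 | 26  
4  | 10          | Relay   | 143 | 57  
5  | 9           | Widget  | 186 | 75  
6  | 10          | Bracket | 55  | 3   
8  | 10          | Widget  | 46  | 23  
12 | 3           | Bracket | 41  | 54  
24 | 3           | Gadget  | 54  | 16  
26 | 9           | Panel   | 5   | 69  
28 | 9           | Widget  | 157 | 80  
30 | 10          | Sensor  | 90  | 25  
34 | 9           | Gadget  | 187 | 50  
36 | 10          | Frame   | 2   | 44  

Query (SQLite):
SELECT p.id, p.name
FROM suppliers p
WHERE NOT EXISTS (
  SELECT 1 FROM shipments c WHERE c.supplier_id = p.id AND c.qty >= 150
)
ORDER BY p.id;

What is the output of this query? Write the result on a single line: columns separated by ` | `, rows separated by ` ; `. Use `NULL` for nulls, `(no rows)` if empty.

3 | Ivy ; 10 | Owen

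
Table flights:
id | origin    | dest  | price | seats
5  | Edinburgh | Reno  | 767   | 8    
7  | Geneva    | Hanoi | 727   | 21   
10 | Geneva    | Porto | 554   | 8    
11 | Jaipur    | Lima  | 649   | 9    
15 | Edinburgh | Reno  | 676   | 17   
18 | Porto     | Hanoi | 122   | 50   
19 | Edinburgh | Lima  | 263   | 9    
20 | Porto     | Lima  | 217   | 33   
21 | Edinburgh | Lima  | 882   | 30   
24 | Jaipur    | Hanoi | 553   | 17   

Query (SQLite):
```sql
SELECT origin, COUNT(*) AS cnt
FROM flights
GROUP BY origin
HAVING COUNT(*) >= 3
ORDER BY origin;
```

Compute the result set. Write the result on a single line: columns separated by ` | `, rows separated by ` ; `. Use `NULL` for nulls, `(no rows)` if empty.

Partition flights by origin; compute COUNT(*) within each group.
HAVING: keep groups with count ≥ 3.
  Edinburgh: ids {5, 15, 19, 21} → COUNT(*)=4
  Geneva: ids {7, 10} → COUNT(*)=2
  Jaipur: ids {11, 24} → COUNT(*)=2
  Porto: ids {18, 20} → COUNT(*)=2

Edinburgh | 4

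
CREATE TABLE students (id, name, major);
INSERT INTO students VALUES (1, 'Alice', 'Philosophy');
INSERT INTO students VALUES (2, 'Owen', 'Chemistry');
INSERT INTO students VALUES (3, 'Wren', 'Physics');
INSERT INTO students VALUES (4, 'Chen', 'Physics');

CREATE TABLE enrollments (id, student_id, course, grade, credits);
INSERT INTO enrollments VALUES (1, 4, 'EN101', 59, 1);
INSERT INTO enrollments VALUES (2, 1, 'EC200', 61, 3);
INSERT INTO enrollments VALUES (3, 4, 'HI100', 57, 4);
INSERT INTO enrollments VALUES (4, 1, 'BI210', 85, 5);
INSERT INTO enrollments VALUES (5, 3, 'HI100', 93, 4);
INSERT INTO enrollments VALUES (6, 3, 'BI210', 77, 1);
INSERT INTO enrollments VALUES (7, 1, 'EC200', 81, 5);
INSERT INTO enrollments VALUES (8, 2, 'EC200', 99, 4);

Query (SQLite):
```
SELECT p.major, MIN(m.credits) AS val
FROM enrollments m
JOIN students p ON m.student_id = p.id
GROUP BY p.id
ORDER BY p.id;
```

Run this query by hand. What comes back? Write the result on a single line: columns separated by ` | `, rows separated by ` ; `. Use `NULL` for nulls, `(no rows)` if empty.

Philosophy | 3 ; Chemistry | 4 ; Physics | 1 ; Physics | 1

Join each enrollments row to its students via student_id.
Group joined rows by students.id; compute MIN(m.credits) per group.
  1: ids {2, 4, 7} → MIN(m.credits)=3
  2: ids {8} → MIN(m.credits)=4
  3: ids {5, 6} → MIN(m.credits)=1
  4: ids {1, 3} → MIN(m.credits)=1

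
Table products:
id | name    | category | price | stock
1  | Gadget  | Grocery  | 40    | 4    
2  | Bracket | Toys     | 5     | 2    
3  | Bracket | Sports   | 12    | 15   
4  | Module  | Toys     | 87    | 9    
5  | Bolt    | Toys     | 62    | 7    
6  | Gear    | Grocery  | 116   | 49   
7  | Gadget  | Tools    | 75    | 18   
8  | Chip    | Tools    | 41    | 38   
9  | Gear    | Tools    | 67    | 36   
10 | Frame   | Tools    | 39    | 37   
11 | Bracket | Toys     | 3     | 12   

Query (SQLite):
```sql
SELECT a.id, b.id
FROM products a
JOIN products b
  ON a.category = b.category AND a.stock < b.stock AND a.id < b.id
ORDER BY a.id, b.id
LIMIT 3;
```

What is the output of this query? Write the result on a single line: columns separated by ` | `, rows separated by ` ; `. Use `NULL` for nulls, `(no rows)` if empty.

Pairs (a,b) with same category, a.stock < b.stock, a.id < b.id.
category groups: Grocery:{1,6} Sports:{3} Tools:{7,8,9,10} Toys:{2,4,5,11}
Ordered by (a.id, b.id); first 3.

1 | 6 ; 2 | 4 ; 2 | 5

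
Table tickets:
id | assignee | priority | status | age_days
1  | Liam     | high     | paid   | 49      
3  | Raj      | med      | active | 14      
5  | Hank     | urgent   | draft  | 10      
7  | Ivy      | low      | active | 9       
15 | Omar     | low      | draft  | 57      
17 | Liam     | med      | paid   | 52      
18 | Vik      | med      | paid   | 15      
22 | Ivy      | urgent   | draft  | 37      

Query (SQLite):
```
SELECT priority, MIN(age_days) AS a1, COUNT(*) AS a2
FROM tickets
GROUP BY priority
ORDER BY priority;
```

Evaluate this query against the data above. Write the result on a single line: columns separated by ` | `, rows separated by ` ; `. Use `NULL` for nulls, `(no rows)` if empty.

high | 49 | 1 ; low | 9 | 2 ; med | 14 | 3 ; urgent | 10 | 2

Group tickets by priority.
Per group compute: MIN(age_days), COUNT(*).
  high: ids {1} → MIN(age_days)=49, COUNT(*)=1
  low: ids {7, 15} → MIN(age_days)=9, COUNT(*)=2
  med: ids {3, 17, 18} → MIN(age_days)=14, COUNT(*)=3
  urgent: ids {5, 22} → MIN(age_days)=10, COUNT(*)=2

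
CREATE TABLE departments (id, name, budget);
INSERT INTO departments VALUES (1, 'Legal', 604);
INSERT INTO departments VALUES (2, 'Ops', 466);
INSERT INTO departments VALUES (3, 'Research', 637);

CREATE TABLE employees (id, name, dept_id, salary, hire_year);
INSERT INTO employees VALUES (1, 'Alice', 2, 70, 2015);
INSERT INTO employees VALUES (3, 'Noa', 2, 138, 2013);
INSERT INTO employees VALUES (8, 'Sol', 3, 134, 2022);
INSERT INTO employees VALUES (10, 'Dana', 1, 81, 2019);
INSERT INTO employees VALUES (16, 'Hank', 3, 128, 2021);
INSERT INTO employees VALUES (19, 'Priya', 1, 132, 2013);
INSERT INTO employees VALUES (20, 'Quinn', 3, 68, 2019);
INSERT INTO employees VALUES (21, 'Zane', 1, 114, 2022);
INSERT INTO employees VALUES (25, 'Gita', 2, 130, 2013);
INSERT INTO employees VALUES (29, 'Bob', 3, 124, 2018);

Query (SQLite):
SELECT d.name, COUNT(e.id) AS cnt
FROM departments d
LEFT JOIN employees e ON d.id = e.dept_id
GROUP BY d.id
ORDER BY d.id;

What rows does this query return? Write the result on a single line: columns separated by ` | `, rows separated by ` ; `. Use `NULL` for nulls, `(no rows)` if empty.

LEFT JOIN keeps every departments row; unmatched ones get NULL for employees columns.
Group by departments.id and compute COUNT(e.id). COUNT(col) of an all-NULL group is 0.
  1: ids {10, 19, 21} → COUNT(e.id)=3
  2: ids {1, 3, 25} → COUNT(e.id)=3
  3: ids {8, 16, 20, 29} → COUNT(e.id)=4

Legal | 3 ; Ops | 3 ; Research | 4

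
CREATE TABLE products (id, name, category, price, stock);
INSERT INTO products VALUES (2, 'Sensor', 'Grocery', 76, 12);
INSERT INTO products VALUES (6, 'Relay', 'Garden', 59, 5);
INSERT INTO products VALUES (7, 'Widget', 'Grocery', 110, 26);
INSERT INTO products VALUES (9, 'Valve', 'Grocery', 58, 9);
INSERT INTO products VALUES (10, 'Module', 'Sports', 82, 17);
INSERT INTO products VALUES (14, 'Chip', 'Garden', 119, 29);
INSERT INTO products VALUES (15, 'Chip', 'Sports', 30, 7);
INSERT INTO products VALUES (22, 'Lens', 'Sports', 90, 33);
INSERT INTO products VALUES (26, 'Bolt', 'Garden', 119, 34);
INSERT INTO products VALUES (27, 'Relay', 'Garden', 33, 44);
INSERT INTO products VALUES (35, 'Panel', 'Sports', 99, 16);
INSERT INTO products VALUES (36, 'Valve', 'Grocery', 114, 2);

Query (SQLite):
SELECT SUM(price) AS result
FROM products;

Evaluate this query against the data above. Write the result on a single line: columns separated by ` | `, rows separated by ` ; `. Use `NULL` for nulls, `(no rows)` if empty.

All price values: [76, 59, 110, 58, 82, 119, 30, 90, 119, 33, 99, 114].
SUM of non-NULL values = 989.

989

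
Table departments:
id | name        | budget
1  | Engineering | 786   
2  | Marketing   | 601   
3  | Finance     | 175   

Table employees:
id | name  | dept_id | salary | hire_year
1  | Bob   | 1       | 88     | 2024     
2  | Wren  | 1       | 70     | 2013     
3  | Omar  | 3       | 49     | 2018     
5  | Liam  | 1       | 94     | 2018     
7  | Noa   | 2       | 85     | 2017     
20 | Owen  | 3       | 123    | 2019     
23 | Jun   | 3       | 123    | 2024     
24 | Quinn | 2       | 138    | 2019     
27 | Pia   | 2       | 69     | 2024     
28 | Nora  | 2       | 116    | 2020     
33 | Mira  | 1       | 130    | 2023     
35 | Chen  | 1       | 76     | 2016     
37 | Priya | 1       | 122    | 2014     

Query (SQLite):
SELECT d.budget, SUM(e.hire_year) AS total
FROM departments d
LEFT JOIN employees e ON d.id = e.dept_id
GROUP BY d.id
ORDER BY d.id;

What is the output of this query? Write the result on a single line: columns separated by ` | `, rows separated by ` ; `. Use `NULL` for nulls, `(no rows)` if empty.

LEFT JOIN keeps every departments row; unmatched ones get NULL for employees columns.
Group by departments.id and compute SUM(e.hire_year). SUM over an all-NULL group is NULL.
  1: ids {1, 2, 5, 33, 35, 37} → SUM(e.hire_year)=12108
  2: ids {7, 24, 27, 28} → SUM(e.hire_year)=8080
  3: ids {3, 20, 23} → SUM(e.hire_year)=6061

786 | 12108 ; 601 | 8080 ; 175 | 6061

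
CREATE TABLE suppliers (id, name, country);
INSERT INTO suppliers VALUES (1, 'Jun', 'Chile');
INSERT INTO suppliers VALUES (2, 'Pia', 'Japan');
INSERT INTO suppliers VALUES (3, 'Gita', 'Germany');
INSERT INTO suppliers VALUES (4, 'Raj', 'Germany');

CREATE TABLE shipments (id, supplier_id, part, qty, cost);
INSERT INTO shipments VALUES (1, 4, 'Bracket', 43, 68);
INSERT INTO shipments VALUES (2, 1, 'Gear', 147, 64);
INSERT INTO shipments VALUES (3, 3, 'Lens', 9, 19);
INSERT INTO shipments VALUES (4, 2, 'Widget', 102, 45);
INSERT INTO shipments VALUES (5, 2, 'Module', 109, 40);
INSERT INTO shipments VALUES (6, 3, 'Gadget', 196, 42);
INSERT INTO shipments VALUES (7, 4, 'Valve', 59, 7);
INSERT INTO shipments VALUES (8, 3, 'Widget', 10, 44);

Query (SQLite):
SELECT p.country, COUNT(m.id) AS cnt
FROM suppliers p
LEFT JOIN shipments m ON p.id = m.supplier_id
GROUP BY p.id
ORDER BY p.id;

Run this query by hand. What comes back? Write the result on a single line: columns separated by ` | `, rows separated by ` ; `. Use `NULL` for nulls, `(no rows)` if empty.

Chile | 1 ; Japan | 2 ; Germany | 3 ; Germany | 2

LEFT JOIN keeps every suppliers row; unmatched ones get NULL for shipments columns.
Group by suppliers.id and compute COUNT(m.id). COUNT(col) of an all-NULL group is 0.
  1: ids {2} → COUNT(m.id)=1
  2: ids {4, 5} → COUNT(m.id)=2
  3: ids {3, 6, 8} → COUNT(m.id)=3
  4: ids {1, 7} → COUNT(m.id)=2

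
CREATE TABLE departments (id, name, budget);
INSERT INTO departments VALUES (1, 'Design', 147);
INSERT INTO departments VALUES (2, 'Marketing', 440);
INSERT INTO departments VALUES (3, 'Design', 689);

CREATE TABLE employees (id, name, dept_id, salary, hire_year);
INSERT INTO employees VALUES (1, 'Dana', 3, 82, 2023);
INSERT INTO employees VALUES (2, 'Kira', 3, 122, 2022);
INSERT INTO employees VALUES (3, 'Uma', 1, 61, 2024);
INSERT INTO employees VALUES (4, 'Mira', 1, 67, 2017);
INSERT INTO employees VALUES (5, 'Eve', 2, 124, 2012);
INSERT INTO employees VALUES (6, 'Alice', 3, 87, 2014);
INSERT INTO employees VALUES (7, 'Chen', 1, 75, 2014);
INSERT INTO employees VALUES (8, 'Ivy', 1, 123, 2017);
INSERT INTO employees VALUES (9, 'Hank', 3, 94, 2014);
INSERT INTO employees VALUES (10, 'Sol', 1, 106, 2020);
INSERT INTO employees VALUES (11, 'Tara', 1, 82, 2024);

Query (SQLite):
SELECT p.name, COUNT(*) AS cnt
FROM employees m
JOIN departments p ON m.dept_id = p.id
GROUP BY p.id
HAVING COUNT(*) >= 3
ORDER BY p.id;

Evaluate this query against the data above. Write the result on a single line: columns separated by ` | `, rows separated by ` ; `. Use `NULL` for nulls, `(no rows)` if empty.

Design | 6 ; Design | 4

Join each employees row to its departments via dept_id.
Group joined rows by departments.id; compute COUNT(*) per group.
HAVING: keep groups with count ≥ 3.
  1: ids {3, 4, 7, 8, 10, 11} → COUNT(*)=6
  2: ids {5} → COUNT(*)=1
  3: ids {1, 2, 6, 9} → COUNT(*)=4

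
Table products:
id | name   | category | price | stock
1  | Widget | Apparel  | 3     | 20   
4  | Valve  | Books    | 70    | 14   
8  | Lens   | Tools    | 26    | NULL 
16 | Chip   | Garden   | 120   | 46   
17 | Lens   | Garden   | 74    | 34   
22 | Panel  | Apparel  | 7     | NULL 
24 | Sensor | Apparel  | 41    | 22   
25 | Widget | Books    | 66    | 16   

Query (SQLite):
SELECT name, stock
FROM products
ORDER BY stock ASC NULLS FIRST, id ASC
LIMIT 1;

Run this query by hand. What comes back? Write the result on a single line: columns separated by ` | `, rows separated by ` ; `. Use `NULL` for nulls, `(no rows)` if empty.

Sort by stock asc, tiebreak id asc: (NULL, id=8), (NULL, id=22), (14, id=4), (16, id=25) …. Take first 1.
NULLS FIRST: NULL stock rows go before all non-NULL rows (among themselves ordered by id asc).

Lens | NULL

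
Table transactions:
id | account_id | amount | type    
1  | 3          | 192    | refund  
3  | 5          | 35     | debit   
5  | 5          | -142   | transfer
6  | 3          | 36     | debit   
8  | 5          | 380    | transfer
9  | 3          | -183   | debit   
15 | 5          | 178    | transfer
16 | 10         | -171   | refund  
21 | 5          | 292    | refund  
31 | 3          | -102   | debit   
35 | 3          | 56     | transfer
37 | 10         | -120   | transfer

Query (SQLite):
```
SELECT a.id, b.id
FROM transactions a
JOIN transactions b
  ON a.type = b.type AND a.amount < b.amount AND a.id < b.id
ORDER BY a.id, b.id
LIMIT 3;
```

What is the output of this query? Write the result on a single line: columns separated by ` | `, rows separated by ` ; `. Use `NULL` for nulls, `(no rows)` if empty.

Pairs (a,b) with same type, a.amount < b.amount, a.id < b.id.
type groups: debit:{3,6,9,31} refund:{1,16,21} transfer:{5,8,15,35,37}
Ordered by (a.id, b.id); first 3.

1 | 21 ; 3 | 6 ; 5 | 8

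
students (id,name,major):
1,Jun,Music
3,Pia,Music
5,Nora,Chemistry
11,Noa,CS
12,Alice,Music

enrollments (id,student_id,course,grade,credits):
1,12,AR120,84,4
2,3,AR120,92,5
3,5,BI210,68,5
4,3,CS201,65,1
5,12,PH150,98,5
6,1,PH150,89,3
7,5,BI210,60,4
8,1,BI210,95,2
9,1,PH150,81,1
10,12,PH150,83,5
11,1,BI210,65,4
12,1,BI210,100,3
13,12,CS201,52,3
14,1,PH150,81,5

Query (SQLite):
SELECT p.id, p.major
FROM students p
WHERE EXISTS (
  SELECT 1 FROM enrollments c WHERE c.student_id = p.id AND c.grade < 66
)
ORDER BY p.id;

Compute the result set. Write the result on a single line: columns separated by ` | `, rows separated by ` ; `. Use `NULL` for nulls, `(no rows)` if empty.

1 | Music ; 3 | Music ; 5 | Chemistry ; 12 | Music

For each students row, check whether any enrollments with matching student_id has grade < 66.
Keep rows where that is true.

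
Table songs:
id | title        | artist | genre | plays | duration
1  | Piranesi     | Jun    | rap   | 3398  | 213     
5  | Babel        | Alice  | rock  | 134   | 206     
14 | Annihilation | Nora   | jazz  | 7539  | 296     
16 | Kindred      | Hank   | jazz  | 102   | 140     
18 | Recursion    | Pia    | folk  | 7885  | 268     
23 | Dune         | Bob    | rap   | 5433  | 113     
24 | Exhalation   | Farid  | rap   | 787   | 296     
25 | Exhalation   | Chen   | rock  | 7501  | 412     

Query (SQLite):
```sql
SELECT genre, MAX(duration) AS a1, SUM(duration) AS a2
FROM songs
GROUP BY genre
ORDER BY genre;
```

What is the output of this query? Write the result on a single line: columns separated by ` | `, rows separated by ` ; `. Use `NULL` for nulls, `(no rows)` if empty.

Group songs by genre.
Per group compute: MAX(duration), SUM(duration).
  folk: ids {18} → MAX(duration)=268, SUM(duration)=268
  jazz: ids {14, 16} → MAX(duration)=296, SUM(duration)=436
  rap: ids {1, 23, 24} → MAX(duration)=296, SUM(duration)=622
  rock: ids {5, 25} → MAX(duration)=412, SUM(duration)=618

folk | 268 | 268 ; jazz | 296 | 436 ; rap | 296 | 622 ; rock | 412 | 618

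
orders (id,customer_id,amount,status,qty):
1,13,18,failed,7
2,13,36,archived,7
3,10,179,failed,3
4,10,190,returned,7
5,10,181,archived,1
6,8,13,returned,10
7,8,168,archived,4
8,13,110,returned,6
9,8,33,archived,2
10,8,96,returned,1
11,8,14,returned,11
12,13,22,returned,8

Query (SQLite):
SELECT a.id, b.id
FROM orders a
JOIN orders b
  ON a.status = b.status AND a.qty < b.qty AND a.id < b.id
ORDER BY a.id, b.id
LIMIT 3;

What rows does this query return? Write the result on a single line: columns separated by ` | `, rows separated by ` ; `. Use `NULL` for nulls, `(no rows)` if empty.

4 | 6 ; 4 | 11 ; 4 | 12

Pairs (a,b) with same status, a.qty < b.qty, a.id < b.id.
status groups: archived:{2,5,7,9} failed:{1,3} returned:{4,6,8,10,11,12}
Ordered by (a.id, b.id); first 3.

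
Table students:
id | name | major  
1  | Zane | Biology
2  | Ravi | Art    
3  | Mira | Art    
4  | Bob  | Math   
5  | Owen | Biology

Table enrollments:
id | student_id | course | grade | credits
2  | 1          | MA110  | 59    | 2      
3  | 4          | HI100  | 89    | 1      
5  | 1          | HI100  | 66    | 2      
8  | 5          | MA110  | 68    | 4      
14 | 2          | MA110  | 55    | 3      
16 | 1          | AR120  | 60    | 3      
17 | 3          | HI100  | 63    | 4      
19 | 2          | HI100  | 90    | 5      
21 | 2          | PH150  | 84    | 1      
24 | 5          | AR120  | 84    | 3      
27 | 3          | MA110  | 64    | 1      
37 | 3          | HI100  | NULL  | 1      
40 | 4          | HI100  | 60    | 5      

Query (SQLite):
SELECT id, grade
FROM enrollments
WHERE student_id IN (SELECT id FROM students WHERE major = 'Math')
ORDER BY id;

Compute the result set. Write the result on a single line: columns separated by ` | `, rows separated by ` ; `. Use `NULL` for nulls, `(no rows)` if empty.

Inner query: students.id where major = 'Math'.
Outer: keep enrollments rows whose student_id is in that set.
Inner query → {4}

3 | 89 ; 40 | 60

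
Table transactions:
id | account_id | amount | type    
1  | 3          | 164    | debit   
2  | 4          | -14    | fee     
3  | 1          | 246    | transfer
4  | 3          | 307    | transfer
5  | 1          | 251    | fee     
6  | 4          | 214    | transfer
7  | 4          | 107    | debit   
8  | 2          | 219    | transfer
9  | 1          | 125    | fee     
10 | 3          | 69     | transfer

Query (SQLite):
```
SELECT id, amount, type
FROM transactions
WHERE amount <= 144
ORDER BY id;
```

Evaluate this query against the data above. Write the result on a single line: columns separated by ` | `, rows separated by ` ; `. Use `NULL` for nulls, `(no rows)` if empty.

amount <= 144: ids {2, 7, 9, 10}

2 | -14 | fee ; 7 | 107 | debit ; 9 | 125 | fee ; 10 | 69 | transfer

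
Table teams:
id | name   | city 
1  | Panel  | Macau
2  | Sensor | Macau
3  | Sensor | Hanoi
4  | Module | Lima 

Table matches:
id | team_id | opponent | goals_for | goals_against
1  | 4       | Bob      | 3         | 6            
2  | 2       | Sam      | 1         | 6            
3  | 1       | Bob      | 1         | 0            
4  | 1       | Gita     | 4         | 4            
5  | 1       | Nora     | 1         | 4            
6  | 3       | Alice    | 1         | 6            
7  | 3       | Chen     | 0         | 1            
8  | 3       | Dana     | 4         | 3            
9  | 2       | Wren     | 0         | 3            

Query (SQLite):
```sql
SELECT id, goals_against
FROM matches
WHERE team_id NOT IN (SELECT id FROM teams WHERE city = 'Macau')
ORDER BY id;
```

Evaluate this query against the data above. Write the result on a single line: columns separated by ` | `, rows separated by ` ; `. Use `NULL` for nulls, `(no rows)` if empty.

Inner query: teams.id where city = 'Macau'.
Outer: keep matches rows whose team_id is not in that set.
Inner query → {1, 2}

1 | 6 ; 6 | 6 ; 7 | 1 ; 8 | 3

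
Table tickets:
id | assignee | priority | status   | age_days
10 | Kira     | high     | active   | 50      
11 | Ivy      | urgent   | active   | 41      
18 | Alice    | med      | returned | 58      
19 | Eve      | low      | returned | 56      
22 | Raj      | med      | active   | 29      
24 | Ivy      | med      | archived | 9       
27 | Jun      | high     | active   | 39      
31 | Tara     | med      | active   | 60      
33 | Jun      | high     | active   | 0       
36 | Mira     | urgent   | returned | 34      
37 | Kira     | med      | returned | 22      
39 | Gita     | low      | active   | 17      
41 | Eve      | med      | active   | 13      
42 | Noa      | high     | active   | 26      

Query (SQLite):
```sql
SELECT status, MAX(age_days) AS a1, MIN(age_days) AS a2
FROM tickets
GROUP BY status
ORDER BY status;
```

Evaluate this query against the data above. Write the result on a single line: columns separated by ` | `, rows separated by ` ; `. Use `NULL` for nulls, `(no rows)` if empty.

active | 60 | 0 ; archived | 9 | 9 ; returned | 58 | 22

Group tickets by status.
Per group compute: MAX(age_days), MIN(age_days).
  active: ids {10, 11, 22, 27, 31, 33, 39, 41, 42} → MAX(age_days)=60, MIN(age_days)=0
  archived: ids {24} → MAX(age_days)=9, MIN(age_days)=9
  returned: ids {18, 19, 36, 37} → MAX(age_days)=58, MIN(age_days)=22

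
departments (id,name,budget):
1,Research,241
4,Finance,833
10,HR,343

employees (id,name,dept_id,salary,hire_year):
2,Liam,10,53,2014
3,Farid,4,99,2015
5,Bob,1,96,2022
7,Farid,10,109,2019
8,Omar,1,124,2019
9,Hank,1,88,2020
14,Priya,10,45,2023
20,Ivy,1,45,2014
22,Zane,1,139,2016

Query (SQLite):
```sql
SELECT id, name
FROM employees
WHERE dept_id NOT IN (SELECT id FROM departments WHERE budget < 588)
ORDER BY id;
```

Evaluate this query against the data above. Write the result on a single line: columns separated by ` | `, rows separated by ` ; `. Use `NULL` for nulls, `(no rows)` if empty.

3 | Farid

Inner query: departments.id where budget < 588.
Outer: keep employees rows whose dept_id is not in that set.
Inner query → {1, 10}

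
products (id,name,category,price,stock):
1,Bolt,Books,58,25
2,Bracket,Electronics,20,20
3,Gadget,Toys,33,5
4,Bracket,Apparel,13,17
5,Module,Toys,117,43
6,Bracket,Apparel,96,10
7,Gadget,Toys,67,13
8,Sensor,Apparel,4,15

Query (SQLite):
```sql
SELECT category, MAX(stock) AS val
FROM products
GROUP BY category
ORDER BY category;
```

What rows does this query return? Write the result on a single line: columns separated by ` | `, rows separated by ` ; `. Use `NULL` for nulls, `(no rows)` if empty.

Apparel | 17 ; Books | 25 ; Electronics | 20 ; Toys | 43

Partition products by category; compute MAX(stock) within each group.
  Apparel: ids {4, 6, 8} → MAX(stock)=17
  Books: ids {1} → MAX(stock)=25
  Electronics: ids {2} → MAX(stock)=20
  Toys: ids {3, 5, 7} → MAX(stock)=43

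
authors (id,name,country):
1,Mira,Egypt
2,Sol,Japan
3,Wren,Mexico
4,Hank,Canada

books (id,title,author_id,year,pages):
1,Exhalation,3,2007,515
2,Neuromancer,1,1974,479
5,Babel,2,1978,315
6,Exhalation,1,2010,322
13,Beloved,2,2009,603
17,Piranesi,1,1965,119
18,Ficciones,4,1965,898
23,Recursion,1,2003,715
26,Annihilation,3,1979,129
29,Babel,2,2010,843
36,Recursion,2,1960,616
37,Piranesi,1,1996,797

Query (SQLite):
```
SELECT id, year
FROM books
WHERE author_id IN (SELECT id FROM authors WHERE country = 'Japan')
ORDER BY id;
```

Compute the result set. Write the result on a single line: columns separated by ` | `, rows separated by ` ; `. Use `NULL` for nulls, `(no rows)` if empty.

Inner query: authors.id where country = 'Japan'.
Outer: keep books rows whose author_id is in that set.
Inner query → {2}

5 | 1978 ; 13 | 2009 ; 29 | 2010 ; 36 | 1960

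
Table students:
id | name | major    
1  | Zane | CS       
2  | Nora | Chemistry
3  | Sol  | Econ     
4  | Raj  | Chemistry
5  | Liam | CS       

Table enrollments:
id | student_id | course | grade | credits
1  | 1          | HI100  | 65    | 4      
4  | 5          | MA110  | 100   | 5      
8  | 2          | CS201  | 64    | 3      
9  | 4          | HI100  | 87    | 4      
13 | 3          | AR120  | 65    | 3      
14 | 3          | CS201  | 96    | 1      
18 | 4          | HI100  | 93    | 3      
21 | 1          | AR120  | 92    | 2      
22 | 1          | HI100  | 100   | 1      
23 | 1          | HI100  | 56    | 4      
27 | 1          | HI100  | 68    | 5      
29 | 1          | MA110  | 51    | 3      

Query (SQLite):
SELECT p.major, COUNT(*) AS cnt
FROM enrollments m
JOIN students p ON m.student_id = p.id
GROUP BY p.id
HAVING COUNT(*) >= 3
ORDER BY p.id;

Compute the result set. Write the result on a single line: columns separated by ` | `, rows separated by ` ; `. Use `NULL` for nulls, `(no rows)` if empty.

CS | 6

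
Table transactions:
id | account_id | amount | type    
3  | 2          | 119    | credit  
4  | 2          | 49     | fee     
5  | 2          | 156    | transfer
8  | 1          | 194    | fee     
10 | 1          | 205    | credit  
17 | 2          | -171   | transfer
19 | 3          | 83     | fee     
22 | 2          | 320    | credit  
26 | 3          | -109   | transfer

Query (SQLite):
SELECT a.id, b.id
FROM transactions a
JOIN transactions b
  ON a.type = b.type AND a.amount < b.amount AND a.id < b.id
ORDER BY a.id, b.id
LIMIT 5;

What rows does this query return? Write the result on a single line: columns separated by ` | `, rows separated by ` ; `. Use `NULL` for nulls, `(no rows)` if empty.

Pairs (a,b) with same type, a.amount < b.amount, a.id < b.id.
type groups: credit:{3,10,22} fee:{4,8,19} transfer:{5,17,26}
Ordered by (a.id, b.id); first 5.

3 | 10 ; 3 | 22 ; 4 | 8 ; 4 | 19 ; 10 | 22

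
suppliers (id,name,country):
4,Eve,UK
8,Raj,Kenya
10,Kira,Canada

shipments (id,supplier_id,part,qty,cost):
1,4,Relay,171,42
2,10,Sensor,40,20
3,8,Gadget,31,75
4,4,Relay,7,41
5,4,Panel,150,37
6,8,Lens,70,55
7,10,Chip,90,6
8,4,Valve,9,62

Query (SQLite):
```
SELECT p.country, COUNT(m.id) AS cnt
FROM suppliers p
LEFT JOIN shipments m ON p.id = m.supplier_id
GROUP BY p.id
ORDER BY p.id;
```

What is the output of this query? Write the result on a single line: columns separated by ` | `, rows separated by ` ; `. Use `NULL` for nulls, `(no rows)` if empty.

LEFT JOIN keeps every suppliers row; unmatched ones get NULL for shipments columns.
Group by suppliers.id and compute COUNT(m.id). COUNT(col) of an all-NULL group is 0.
  4: ids {1, 4, 5, 8} → COUNT(m.id)=4
  8: ids {3, 6} → COUNT(m.id)=2
  10: ids {2, 7} → COUNT(m.id)=2

UK | 4 ; Kenya | 2 ; Canada | 2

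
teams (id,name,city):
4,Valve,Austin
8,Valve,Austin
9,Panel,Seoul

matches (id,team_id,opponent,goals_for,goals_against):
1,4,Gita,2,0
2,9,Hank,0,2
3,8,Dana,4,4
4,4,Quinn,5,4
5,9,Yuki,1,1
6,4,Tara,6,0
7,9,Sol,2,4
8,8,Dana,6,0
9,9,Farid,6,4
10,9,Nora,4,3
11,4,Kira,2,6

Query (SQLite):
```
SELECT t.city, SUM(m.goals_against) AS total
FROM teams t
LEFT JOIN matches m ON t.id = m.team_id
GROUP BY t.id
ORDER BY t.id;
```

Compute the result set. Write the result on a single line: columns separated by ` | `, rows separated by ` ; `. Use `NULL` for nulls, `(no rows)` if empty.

Austin | 10 ; Austin | 4 ; Seoul | 14

LEFT JOIN keeps every teams row; unmatched ones get NULL for matches columns.
Group by teams.id and compute SUM(m.goals_against). SUM over an all-NULL group is NULL.
  4: ids {1, 4, 6, 11} → SUM(m.goals_against)=10
  8: ids {3, 8} → SUM(m.goals_against)=4
  9: ids {2, 5, 7, 9, 10} → SUM(m.goals_against)=14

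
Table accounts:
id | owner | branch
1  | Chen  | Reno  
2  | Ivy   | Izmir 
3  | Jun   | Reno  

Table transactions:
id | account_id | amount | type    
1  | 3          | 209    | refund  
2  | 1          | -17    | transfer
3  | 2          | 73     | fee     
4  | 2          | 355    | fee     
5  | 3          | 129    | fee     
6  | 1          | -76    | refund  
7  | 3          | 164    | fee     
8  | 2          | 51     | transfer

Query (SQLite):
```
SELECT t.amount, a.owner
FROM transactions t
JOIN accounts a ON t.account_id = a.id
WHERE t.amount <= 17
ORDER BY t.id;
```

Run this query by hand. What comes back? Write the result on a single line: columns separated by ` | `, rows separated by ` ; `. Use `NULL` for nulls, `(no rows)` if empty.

-17 | Chen ; -76 | Chen

Each transactions row matches the accounts row where account_id = accounts.id.
Then keep rows with t.amount <= 17.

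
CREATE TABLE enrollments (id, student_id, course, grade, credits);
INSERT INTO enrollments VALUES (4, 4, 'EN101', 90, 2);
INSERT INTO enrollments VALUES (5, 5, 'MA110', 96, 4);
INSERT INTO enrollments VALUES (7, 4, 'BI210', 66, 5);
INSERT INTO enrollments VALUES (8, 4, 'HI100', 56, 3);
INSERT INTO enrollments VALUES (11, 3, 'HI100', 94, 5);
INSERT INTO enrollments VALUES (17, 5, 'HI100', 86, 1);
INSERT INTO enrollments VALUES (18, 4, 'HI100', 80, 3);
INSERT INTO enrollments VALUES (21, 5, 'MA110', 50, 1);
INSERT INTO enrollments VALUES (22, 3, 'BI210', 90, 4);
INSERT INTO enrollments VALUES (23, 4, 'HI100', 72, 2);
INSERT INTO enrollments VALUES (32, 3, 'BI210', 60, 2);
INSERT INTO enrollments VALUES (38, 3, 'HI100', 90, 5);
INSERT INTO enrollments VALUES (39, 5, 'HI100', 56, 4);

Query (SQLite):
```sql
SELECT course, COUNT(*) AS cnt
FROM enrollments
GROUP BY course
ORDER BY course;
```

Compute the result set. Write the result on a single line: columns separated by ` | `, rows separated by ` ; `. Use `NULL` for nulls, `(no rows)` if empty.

BI210 | 3 ; EN101 | 1 ; HI100 | 7 ; MA110 | 2

Partition enrollments by course; compute COUNT(*) within each group.
  BI210: ids {7, 22, 32} → COUNT(*)=3
  EN101: ids {4} → COUNT(*)=1
  HI100: ids {8, 11, 17, 18, 23, 38, 39} → COUNT(*)=7
  MA110: ids {5, 21} → COUNT(*)=2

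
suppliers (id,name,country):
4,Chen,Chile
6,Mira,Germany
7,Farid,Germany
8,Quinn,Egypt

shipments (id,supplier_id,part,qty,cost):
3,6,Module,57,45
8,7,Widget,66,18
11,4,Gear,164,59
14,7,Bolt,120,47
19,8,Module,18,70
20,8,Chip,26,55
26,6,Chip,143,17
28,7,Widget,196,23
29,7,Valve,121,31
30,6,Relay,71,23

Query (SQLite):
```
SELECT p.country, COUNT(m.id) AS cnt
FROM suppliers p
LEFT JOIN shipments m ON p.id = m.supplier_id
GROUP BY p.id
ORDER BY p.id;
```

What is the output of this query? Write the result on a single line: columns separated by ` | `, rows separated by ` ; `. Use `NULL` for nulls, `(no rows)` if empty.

LEFT JOIN keeps every suppliers row; unmatched ones get NULL for shipments columns.
Group by suppliers.id and compute COUNT(m.id). COUNT(col) of an all-NULL group is 0.
  4: ids {11} → COUNT(m.id)=1
  6: ids {3, 26, 30} → COUNT(m.id)=3
  7: ids {8, 14, 28, 29} → COUNT(m.id)=4
  8: ids {19, 20} → COUNT(m.id)=2

Chile | 1 ; Germany | 3 ; Germany | 4 ; Egypt | 2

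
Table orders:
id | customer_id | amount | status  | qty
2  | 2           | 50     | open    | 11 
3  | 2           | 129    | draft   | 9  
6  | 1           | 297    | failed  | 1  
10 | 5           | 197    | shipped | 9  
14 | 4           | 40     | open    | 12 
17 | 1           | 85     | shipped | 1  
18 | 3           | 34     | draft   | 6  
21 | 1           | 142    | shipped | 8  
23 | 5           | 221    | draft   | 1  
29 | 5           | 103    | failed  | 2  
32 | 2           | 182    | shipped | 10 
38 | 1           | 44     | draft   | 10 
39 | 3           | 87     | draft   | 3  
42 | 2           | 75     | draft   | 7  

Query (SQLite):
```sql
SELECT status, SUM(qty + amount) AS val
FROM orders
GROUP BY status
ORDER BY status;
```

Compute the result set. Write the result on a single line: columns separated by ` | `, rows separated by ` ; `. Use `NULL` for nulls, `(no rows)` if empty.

For each row compute qty + amount.
Group by status; take SUM of the expression per group.
  draft: ids {3, 18, 23, 38, 39, 42} → SUM(qty + amount)=626
  failed: ids {6, 29} → SUM(qty + amount)=403
  open: ids {2, 14} → SUM(qty + amount)=113
  shipped: ids {10, 17, 21, 32} → SUM(qty + amount)=634

draft | 626 ; failed | 403 ; open | 113 ; shipped | 634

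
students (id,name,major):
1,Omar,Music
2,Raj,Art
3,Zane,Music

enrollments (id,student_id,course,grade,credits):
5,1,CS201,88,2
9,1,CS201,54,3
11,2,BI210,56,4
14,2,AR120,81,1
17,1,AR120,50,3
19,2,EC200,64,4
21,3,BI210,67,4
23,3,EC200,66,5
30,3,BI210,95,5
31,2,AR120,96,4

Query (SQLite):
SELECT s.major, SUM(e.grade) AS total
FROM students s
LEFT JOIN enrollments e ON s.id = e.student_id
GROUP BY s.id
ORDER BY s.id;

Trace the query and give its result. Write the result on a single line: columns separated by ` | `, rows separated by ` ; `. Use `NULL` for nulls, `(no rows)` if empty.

Music | 192 ; Art | 297 ; Music | 228

LEFT JOIN keeps every students row; unmatched ones get NULL for enrollments columns.
Group by students.id and compute SUM(e.grade). SUM over an all-NULL group is NULL.
  1: ids {5, 9, 17} → SUM(e.grade)=192
  2: ids {11, 14, 19, 31} → SUM(e.grade)=297
  3: ids {21, 23, 30} → SUM(e.grade)=228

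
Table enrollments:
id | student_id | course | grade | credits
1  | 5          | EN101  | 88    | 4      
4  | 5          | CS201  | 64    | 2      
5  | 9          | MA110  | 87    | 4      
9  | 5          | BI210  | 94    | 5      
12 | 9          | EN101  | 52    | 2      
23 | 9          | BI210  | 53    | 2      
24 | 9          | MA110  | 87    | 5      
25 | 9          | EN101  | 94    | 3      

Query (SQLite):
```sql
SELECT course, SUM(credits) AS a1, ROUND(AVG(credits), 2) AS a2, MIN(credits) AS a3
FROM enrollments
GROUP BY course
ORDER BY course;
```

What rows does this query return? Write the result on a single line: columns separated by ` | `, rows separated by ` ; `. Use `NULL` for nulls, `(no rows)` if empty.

Group enrollments by course.
Per group compute: SUM(credits), ROUND(AVG(credits), 2), MIN(credits).
  BI210: ids {9, 23} → SUM(credits)=7, ROUND(AVG(credits), 2)=3.5, MIN(credits)=2
  CS201: ids {4} → SUM(credits)=2, ROUND(AVG(credits), 2)=2, MIN(credits)=2
  EN101: ids {1, 12, 25} → SUM(credits)=9, ROUND(AVG(credits), 2)=3, MIN(credits)=2
  MA110: ids {5, 24} → SUM(credits)=9, ROUND(AVG(credits), 2)=4.5, MIN(credits)=4

BI210 | 7 | 3.5 | 2 ; CS201 | 2 | 2 | 2 ; EN101 | 9 | 3 | 2 ; MA110 | 9 | 4.5 | 4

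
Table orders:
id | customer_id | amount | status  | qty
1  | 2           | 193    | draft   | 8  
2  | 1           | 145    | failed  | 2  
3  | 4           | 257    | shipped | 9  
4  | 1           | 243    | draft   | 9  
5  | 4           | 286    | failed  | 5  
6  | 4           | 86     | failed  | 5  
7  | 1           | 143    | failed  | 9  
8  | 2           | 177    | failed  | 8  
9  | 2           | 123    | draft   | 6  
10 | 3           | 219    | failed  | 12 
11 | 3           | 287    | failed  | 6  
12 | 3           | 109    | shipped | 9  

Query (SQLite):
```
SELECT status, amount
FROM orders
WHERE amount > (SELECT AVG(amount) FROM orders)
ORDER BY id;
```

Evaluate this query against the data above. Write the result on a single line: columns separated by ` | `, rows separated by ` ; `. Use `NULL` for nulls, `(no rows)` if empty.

draft | 193 ; shipped | 257 ; draft | 243 ; failed | 286 ; failed | 219 ; failed | 287

Scalar subquery: AVG(amount) over all orders rows = 189.0.
Keep rows where amount > that value.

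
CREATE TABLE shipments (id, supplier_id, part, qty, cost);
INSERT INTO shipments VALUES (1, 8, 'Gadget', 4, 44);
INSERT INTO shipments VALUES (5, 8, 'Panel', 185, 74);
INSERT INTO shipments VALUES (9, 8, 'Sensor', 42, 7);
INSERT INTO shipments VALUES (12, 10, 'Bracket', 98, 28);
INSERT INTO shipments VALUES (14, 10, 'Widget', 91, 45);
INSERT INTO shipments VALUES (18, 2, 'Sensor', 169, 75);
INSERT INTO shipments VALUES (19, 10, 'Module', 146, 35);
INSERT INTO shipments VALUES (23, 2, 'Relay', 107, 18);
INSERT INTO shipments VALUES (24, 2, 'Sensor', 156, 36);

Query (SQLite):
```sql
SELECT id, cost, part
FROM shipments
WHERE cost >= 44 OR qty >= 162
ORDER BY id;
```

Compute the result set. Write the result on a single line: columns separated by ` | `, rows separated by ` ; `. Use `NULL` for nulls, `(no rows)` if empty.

1 | 44 | Gadget ; 5 | 74 | Panel ; 14 | 45 | Widget ; 18 | 75 | Sensor

cost >= 44: ids {1, 5, 14, 18}
qty >= 162: ids {5, 18}
Combine with OR.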